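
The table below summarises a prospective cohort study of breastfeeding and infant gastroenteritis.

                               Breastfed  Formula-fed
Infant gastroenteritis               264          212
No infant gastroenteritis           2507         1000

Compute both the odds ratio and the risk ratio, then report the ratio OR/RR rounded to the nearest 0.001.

Reading the table with exposure as columns: a = 264 (Breastfed, case), b = 2507 (Breastfed, non-case), c = 212 (Formula-fed, case), d = 1000.
OR = (264·1000)/(2507·212) = 264000/531484 = 0.49672
Risk in exposed = 264/2771 = 0.09527; risk in unexposed = 212/1212 = 0.17492; RR = 0.54467
OR/RR = 0.49672 / 0.54467 = 0.91197
The outcome is not rare, so the OR lies further from 1 than the RR.

0.912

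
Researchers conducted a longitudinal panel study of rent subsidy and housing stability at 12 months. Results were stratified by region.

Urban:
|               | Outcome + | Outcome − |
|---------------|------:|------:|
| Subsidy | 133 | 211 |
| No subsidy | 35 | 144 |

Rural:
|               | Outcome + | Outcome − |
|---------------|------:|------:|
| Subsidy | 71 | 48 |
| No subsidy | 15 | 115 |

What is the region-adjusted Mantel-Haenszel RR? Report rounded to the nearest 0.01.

RR_MH = Σ(aᵢ·n₀ᵢ/nᵢ) / Σ(cᵢ·n₁ᵢ/nᵢ), with n₁ᵢ = aᵢ+bᵢ (exposed), n₀ᵢ = cᵢ+dᵢ (unexposed), nᵢ = n₁ᵢ+n₀ᵢ.
Stratum 1 (Urban): n₁ = 344, n₀ = 179, n = 523; a·n₀/n = 133·179/523 = 45.5201; c·n₁/n = 35·344/523 = 23.0210
Stratum 2 (Rural): n₁ = 119, n₀ = 130, n = 249; a·n₀/n = 71·130/249 = 37.0683; c·n₁/n = 15·119/249 = 7.1687
RR_MH = (45.5201 + 37.0683) / (23.0210 + 7.1687) = 82.5883 / 30.1897 = 2.73565

2.74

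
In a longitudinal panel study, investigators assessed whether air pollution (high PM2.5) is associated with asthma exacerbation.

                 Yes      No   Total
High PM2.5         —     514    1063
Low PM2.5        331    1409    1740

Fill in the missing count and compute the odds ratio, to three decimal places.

The missing cell is in the exposed row: 1063 − 514 = 549.
So a = 549, b = 514, c = 331, d = 1409.
OR = (a·d)/(b·c) = (549 × 1409) / (514 × 331) = 773541 / 170134 = 4.54666

4.547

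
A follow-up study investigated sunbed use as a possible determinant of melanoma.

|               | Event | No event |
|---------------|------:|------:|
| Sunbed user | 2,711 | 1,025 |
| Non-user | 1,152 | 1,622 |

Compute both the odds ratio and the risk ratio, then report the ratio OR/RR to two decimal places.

2.13

Cells: a = 2711, b = 1025, c = 1152, d = 1622.
OR = (2711·1622)/(1025·1152) = 4397242/1180800 = 3.72395
Risk in exposed = 2711/3736 = 0.72564; risk in unexposed = 1152/2774 = 0.41528; RR = 1.74734
OR/RR = 3.72395 / 1.74734 = 2.13122
The outcome is not rare, so the OR lies further from 1 than the RR.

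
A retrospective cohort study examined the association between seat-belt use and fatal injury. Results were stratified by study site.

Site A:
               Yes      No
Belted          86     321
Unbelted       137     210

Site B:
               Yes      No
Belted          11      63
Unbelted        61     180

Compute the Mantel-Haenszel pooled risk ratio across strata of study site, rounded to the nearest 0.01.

RR_MH = Σ(aᵢ·n₀ᵢ/nᵢ) / Σ(cᵢ·n₁ᵢ/nᵢ), with n₁ᵢ = aᵢ+bᵢ (exposed), n₀ᵢ = cᵢ+dᵢ (unexposed), nᵢ = n₁ᵢ+n₀ᵢ.
Stratum 1 (Site A): n₁ = 407, n₀ = 347, n = 754; a·n₀/n = 86·347/754 = 39.5782; c·n₁/n = 137·407/754 = 73.9509
Stratum 2 (Site B): n₁ = 74, n₀ = 241, n = 315; a·n₀/n = 11·241/315 = 8.4159; c·n₁/n = 61·74/315 = 14.3302
RR_MH = (39.5782 + 8.4159) / (73.9509 + 14.3302) = 47.9941 / 88.2811 = 0.54365

0.54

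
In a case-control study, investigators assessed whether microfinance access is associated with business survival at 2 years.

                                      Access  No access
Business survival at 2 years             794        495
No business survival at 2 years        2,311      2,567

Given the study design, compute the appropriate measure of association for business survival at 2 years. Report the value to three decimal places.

Reading the table with exposure as columns: a = 794 (Access, case), b = 2311 (Access, non-case), c = 495 (No access, case), d = 2567.
This is a case-control study: participants were sampled on outcome status, so risks in the source population cannot be estimated directly — relative risk is not valid here. The odds ratio is the appropriate measure.
OR = (a·d)/(b·c) = (794 × 2567) / (2311 × 495) = 2038198 / 1143945 = 1.78173

1.782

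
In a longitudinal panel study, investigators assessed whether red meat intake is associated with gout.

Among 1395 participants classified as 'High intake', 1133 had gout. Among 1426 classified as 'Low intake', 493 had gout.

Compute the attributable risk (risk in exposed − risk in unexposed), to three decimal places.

From the description: a = 1133, b = 262, c = 493, d = 933.
Risk in exposed = 1133/1395 = 0.812186; risk in unexposed = 493/1426 = 0.345722.
Risk difference = 0.812186 − 0.345722 = 0.466464

0.466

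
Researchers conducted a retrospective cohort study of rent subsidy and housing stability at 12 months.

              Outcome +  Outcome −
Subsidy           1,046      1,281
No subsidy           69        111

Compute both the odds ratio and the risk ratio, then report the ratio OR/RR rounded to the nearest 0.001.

1.120

Cells: a = 1046, b = 1281, c = 69, d = 111.
OR = (1046·111)/(1281·69) = 116106/88389 = 1.31358
Risk in exposed = 1046/2327 = 0.44951; risk in unexposed = 69/180 = 0.38333; RR = 1.17262
OR/RR = 1.31358 / 1.17262 = 1.12021
The outcome is not rare, so the OR lies further from 1 than the RR.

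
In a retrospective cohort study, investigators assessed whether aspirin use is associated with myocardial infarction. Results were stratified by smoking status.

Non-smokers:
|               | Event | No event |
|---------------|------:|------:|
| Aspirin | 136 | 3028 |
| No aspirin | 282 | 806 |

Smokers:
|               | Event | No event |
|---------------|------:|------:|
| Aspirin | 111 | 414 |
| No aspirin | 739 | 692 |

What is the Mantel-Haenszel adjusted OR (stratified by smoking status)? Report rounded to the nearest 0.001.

OR_MH = Σ(aᵢdᵢ/nᵢ) / Σ(bᵢcᵢ/nᵢ), where nᵢ is the stratum total.
Stratum 1 (Non-smokers): n = 4252; a·d/n = 136·806/4252 = 25.7799; b·c/n = 3028·282/4252 = 200.8222
Stratum 2 (Smokers): n = 1956; a·d/n = 111·692/1956 = 39.2699; b·c/n = 414·739/1956 = 156.4141
OR_MH = (25.7799 + 39.2699) / (200.8222 + 156.4141) = 65.0498 / 357.2363 = 0.18209

0.182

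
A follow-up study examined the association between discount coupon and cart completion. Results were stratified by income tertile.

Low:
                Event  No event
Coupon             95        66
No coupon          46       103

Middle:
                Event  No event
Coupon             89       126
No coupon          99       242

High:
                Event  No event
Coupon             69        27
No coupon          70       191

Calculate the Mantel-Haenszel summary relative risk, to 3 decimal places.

1.860

RR_MH = Σ(aᵢ·n₀ᵢ/nᵢ) / Σ(cᵢ·n₁ᵢ/nᵢ), with n₁ᵢ = aᵢ+bᵢ (exposed), n₀ᵢ = cᵢ+dᵢ (unexposed), nᵢ = n₁ᵢ+n₀ᵢ.
Stratum 1 (Low): n₁ = 161, n₀ = 149, n = 310; a·n₀/n = 95·149/310 = 45.6613; c·n₁/n = 46·161/310 = 23.8903
Stratum 2 (Middle): n₁ = 215, n₀ = 341, n = 556; a·n₀/n = 89·341/556 = 54.5845; c·n₁/n = 99·215/556 = 38.2824
Stratum 3 (High): n₁ = 96, n₀ = 261, n = 357; a·n₀/n = 69·261/357 = 50.4454; c·n₁/n = 70·96/357 = 18.8235
RR_MH = (45.6613 + 54.5845 + 50.4454) / (23.8903 + 38.2824 + 18.8235) = 150.6912 / 80.9962 = 1.86047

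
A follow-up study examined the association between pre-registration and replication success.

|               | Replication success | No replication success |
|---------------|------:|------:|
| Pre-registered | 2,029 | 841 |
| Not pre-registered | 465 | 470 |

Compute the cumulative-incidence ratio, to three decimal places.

1.422

Cells: a = 2029, b = 841, c = 465, d = 470.
Risk in exposed = 2029/2870 = 0.70697; risk in unexposed = 465/935 = 0.49733.
RR = 0.70697 / 0.49733 = 1.42154
The risk among the exposed is 1.42 times that among the unexposed.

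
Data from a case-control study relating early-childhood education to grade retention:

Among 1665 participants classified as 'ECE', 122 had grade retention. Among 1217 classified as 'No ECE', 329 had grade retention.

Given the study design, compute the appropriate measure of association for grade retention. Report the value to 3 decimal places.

From the description: a = 122, b = 1543, c = 329, d = 888.
This is a case-control study: participants were sampled on outcome status, so risks in the source population cannot be estimated directly — relative risk is not valid here. The odds ratio is the appropriate measure.
OR = (a·d)/(b·c) = (122 × 888) / (1543 × 329) = 108336 / 507647 = 0.21341

0.213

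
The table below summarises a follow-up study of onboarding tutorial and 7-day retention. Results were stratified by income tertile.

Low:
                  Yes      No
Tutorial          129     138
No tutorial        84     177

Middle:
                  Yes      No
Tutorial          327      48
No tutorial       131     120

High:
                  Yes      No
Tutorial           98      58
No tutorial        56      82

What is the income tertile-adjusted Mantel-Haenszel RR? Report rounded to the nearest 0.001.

1.599

RR_MH = Σ(aᵢ·n₀ᵢ/nᵢ) / Σ(cᵢ·n₁ᵢ/nᵢ), with n₁ᵢ = aᵢ+bᵢ (exposed), n₀ᵢ = cᵢ+dᵢ (unexposed), nᵢ = n₁ᵢ+n₀ᵢ.
Stratum 1 (Low): n₁ = 267, n₀ = 261, n = 528; a·n₀/n = 129·261/528 = 63.7670; c·n₁/n = 84·267/528 = 42.4773
Stratum 2 (Middle): n₁ = 375, n₀ = 251, n = 626; a·n₀/n = 327·251/626 = 131.1134; c·n₁/n = 131·375/626 = 78.4744
Stratum 3 (High): n₁ = 156, n₀ = 138, n = 294; a·n₀/n = 98·138/294 = 46.0000; c·n₁/n = 56·156/294 = 29.7143
RR_MH = (63.7670 + 131.1134 + 46.0000) / (42.4773 + 78.4744 + 29.7143) = 240.8805 / 150.6660 = 1.59877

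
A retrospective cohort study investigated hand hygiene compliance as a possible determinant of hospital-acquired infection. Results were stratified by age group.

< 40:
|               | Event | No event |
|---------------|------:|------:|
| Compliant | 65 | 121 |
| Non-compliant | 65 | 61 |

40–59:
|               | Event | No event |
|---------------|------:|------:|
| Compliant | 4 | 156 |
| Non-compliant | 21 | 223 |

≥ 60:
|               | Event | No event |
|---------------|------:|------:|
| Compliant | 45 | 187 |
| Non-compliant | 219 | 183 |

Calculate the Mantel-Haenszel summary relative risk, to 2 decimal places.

RR_MH = Σ(aᵢ·n₀ᵢ/nᵢ) / Σ(cᵢ·n₁ᵢ/nᵢ), with n₁ᵢ = aᵢ+bᵢ (exposed), n₀ᵢ = cᵢ+dᵢ (unexposed), nᵢ = n₁ᵢ+n₀ᵢ.
Stratum 1 (< 40): n₁ = 186, n₀ = 126, n = 312; a·n₀/n = 65·126/312 = 26.2500; c·n₁/n = 65·186/312 = 38.7500
Stratum 2 (40–59): n₁ = 160, n₀ = 244, n = 404; a·n₀/n = 4·244/404 = 2.4158; c·n₁/n = 21·160/404 = 8.3168
Stratum 3 (≥ 60): n₁ = 232, n₀ = 402, n = 634; a·n₀/n = 45·402/634 = 28.5331; c·n₁/n = 219·232/634 = 80.1388
RR_MH = (26.2500 + 2.4158 + 28.5331) / (38.7500 + 8.3168 + 80.1388) = 57.1990 / 127.2056 = 0.44966

0.45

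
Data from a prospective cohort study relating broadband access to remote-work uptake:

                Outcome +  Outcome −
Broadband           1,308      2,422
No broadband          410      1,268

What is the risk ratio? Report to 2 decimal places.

Cells: a = 1308, b = 2422, c = 410, d = 1268.
Risk in exposed = 1308/3730 = 0.35067; risk in unexposed = 410/1678 = 0.24434.
RR = 0.35067 / 0.24434 = 1.43518
The risk among the exposed is 1.44 times that among the unexposed.

1.44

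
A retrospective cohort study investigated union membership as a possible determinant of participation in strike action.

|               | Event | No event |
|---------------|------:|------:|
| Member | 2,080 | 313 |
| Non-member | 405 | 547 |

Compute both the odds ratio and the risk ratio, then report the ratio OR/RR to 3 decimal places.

4.393

Cells: a = 2080, b = 313, c = 405, d = 547.
OR = (2080·547)/(313·405) = 1137760/126765 = 8.97535
Risk in exposed = 2080/2393 = 0.86920; risk in unexposed = 405/952 = 0.42542; RR = 2.04316
OR/RR = 8.97535 / 2.04316 = 4.39287
The outcome is not rare, so the OR lies further from 1 than the RR.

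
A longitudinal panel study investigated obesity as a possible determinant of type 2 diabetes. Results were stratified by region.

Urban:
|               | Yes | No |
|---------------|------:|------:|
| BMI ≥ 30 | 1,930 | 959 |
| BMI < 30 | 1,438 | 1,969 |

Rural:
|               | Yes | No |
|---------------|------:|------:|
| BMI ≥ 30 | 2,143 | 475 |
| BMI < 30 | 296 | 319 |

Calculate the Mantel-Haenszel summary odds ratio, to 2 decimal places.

OR_MH = Σ(aᵢdᵢ/nᵢ) / Σ(bᵢcᵢ/nᵢ), where nᵢ is the stratum total.
Stratum 1 (Urban): n = 6296; a·d/n = 1930·1969/6296 = 603.5848; b·c/n = 959·1438/6296 = 219.0346
Stratum 2 (Rural): n = 3233; a·d/n = 2143·319/3233 = 211.4497; b·c/n = 475·296/3233 = 43.4890
OR_MH = (603.5848 + 211.4497) / (219.0346 + 43.4890) = 815.0346 / 262.5236 = 3.10461

3.10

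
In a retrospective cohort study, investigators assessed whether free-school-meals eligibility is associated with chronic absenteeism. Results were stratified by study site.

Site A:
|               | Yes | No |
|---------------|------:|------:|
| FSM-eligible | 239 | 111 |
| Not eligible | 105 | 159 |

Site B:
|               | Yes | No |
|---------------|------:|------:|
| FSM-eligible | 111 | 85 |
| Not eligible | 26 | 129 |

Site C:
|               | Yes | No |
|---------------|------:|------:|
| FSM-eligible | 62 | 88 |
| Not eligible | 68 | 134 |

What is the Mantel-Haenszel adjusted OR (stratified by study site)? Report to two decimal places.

OR_MH = Σ(aᵢdᵢ/nᵢ) / Σ(bᵢcᵢ/nᵢ), where nᵢ is the stratum total.
Stratum 1 (Site A): n = 614; a·d/n = 239·159/614 = 61.8909; b·c/n = 111·105/614 = 18.9821
Stratum 2 (Site B): n = 351; a·d/n = 111·129/351 = 40.7949; b·c/n = 85·26/351 = 6.2963
Stratum 3 (Site C): n = 352; a·d/n = 62·134/352 = 23.6023; b·c/n = 88·68/352 = 17.0000
OR_MH = (61.8909 + 40.7949 + 23.6023) / (18.9821 + 6.2963 + 17.0000) = 126.2880 / 42.2784 = 2.98706

2.99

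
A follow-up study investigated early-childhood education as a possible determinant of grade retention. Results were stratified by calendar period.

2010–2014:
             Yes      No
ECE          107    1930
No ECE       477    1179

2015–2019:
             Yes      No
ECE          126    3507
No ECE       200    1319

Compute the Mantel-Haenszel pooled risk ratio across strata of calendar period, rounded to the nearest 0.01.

0.21

RR_MH = Σ(aᵢ·n₀ᵢ/nᵢ) / Σ(cᵢ·n₁ᵢ/nᵢ), with n₁ᵢ = aᵢ+bᵢ (exposed), n₀ᵢ = cᵢ+dᵢ (unexposed), nᵢ = n₁ᵢ+n₀ᵢ.
Stratum 1 (2010–2014): n₁ = 2037, n₀ = 1656, n = 3693; a·n₀/n = 107·1656/3693 = 47.9805; c·n₁/n = 477·2037/3693 = 263.1056
Stratum 2 (2015–2019): n₁ = 3633, n₀ = 1519, n = 5152; a·n₀/n = 126·1519/5152 = 37.1495; c·n₁/n = 200·3633/5152 = 141.0326
RR_MH = (47.9805 + 37.1495) / (263.1056 + 141.0326) = 85.1300 / 404.1382 = 0.21065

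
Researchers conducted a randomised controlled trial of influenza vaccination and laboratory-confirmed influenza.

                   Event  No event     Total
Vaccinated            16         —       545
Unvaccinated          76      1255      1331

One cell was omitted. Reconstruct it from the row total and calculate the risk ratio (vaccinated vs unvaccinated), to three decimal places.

0.514

The missing cell is in the exposed row: 545 − 16 = 529.
So a = 16, b = 529, c = 76, d = 1255.
RR = [a/(a+b)] / [c/(c+d)] = (16/545) / (76/1331) = 0.02936/0.05710 = 0.51415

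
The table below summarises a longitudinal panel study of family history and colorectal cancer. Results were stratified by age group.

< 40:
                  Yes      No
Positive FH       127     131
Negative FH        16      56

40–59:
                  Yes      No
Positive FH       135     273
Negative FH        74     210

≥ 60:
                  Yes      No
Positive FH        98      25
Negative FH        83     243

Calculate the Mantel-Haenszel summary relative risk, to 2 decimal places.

RR_MH = Σ(aᵢ·n₀ᵢ/nᵢ) / Σ(cᵢ·n₁ᵢ/nᵢ), with n₁ᵢ = aᵢ+bᵢ (exposed), n₀ᵢ = cᵢ+dᵢ (unexposed), nᵢ = n₁ᵢ+n₀ᵢ.
Stratum 1 (< 40): n₁ = 258, n₀ = 72, n = 330; a·n₀/n = 127·72/330 = 27.7091; c·n₁/n = 16·258/330 = 12.5091
Stratum 2 (40–59): n₁ = 408, n₀ = 284, n = 692; a·n₀/n = 135·284/692 = 55.4046; c·n₁/n = 74·408/692 = 43.6301
Stratum 3 (≥ 60): n₁ = 123, n₀ = 326, n = 449; a·n₀/n = 98·326/449 = 71.1537; c·n₁/n = 83·123/449 = 22.7372
RR_MH = (27.7091 + 55.4046 + 71.1537) / (12.5091 + 43.6301 + 22.7372) = 154.2674 / 78.8763 = 1.95581

1.96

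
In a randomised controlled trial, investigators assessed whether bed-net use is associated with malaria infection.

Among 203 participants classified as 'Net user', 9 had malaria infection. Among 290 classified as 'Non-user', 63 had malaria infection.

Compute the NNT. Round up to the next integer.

Risk in treated group = 9/203 = 0.04433; risk in control = 63/290 = 0.21724.
Absolute risk reduction = 0.21724 − 0.04433 = 0.17291
NNT = 1 / ARR = 1 / 0.17291 = 5.783 → round up → 6

6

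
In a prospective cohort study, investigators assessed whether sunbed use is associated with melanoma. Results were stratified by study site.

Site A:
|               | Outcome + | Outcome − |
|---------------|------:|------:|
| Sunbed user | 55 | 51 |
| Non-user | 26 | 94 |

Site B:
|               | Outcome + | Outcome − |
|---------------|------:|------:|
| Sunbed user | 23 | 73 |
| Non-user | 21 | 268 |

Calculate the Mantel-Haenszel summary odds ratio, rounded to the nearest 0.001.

OR_MH = Σ(aᵢdᵢ/nᵢ) / Σ(bᵢcᵢ/nᵢ), where nᵢ is the stratum total.
Stratum 1 (Site A): n = 226; a·d/n = 55·94/226 = 22.8761; b·c/n = 51·26/226 = 5.8673
Stratum 2 (Site B): n = 385; a·d/n = 23·268/385 = 16.0104; b·c/n = 73·21/385 = 3.9818
OR_MH = (22.8761 + 16.0104) / (5.8673 + 3.9818) = 38.8865 / 9.8491 = 3.94824

3.948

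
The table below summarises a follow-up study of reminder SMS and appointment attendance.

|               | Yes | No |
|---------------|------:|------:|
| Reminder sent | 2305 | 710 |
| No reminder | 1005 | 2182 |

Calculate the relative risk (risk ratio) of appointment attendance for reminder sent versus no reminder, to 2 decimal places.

2.42

Cells: a = 2305, b = 710, c = 1005, d = 2182.
Risk in exposed = 2305/3015 = 0.76451; risk in unexposed = 1005/3187 = 0.31534.
RR = 0.76451 / 0.31534 = 2.42437
The risk among the exposed is 2.42 times that among the unexposed.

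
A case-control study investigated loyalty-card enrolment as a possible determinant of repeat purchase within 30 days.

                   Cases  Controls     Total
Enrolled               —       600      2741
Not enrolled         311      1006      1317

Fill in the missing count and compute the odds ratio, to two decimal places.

The missing cell is in the exposed row: 2741 − 600 = 2141.
So a = 2141, b = 600, c = 311, d = 1006.
OR = (a·d)/(b·c) = (2141 × 1006) / (600 × 311) = 2153846 / 186600 = 11.54258

11.54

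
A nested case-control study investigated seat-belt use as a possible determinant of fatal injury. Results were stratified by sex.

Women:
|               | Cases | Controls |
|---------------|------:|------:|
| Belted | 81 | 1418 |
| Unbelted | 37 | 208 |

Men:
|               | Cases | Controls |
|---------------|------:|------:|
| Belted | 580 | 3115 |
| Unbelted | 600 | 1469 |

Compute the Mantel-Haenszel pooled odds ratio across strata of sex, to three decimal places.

OR_MH = Σ(aᵢdᵢ/nᵢ) / Σ(bᵢcᵢ/nᵢ), where nᵢ is the stratum total.
Stratum 1 (Women): n = 1744; a·d/n = 81·208/1744 = 9.6606; b·c/n = 1418·37/1744 = 30.0837
Stratum 2 (Men): n = 5764; a·d/n = 580·1469/5764 = 147.8175; b·c/n = 3115·600/5764 = 324.2540
OR_MH = (9.6606 + 147.8175) / (30.0837 + 324.2540) = 157.4780 / 354.3377 = 0.44443

0.444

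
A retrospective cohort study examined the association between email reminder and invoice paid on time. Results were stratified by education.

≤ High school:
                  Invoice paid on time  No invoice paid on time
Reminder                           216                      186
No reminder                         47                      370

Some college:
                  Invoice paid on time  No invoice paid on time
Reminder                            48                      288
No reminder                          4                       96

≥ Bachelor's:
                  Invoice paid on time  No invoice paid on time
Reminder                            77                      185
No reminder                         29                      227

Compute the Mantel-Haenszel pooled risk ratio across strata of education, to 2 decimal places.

3.90

RR_MH = Σ(aᵢ·n₀ᵢ/nᵢ) / Σ(cᵢ·n₁ᵢ/nᵢ), with n₁ᵢ = aᵢ+bᵢ (exposed), n₀ᵢ = cᵢ+dᵢ (unexposed), nᵢ = n₁ᵢ+n₀ᵢ.
Stratum 1 (≤ High school): n₁ = 402, n₀ = 417, n = 819; a·n₀/n = 216·417/819 = 109.9780; c·n₁/n = 47·402/819 = 23.0696
Stratum 2 (Some college): n₁ = 336, n₀ = 100, n = 436; a·n₀/n = 48·100/436 = 11.0092; c·n₁/n = 4·336/436 = 3.0826
Stratum 3 (≥ Bachelor's): n₁ = 262, n₀ = 256, n = 518; a·n₀/n = 77·256/518 = 38.0541; c·n₁/n = 29·262/518 = 14.6680
RR_MH = (109.9780 + 11.0092 + 38.0541) / (23.0696 + 3.0826 + 14.6680) = 159.0413 / 40.8201 = 3.89615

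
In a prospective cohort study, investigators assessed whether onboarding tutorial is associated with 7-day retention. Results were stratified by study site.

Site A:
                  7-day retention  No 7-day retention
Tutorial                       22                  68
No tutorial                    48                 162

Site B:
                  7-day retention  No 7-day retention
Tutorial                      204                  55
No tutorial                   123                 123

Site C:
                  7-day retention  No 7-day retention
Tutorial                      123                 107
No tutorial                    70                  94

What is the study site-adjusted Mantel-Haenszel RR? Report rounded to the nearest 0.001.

1.402

RR_MH = Σ(aᵢ·n₀ᵢ/nᵢ) / Σ(cᵢ·n₁ᵢ/nᵢ), with n₁ᵢ = aᵢ+bᵢ (exposed), n₀ᵢ = cᵢ+dᵢ (unexposed), nᵢ = n₁ᵢ+n₀ᵢ.
Stratum 1 (Site A): n₁ = 90, n₀ = 210, n = 300; a·n₀/n = 22·210/300 = 15.4000; c·n₁/n = 48·90/300 = 14.4000
Stratum 2 (Site B): n₁ = 259, n₀ = 246, n = 505; a·n₀/n = 204·246/505 = 99.3743; c·n₁/n = 123·259/505 = 63.0832
Stratum 3 (Site C): n₁ = 230, n₀ = 164, n = 394; a·n₀/n = 123·164/394 = 51.1980; c·n₁/n = 70·230/394 = 40.8629
RR_MH = (15.4000 + 99.3743 + 51.1980) / (14.4000 + 63.0832 + 40.8629) = 165.9722 / 118.3461 = 1.40243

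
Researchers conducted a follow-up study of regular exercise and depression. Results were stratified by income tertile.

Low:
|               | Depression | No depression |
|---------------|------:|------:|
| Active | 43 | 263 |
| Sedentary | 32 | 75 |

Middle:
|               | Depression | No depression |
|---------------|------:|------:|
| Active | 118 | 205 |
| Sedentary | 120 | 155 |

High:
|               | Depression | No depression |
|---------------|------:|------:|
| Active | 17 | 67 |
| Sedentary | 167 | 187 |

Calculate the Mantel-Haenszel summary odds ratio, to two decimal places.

OR_MH = Σ(aᵢdᵢ/nᵢ) / Σ(bᵢcᵢ/nᵢ), where nᵢ is the stratum total.
Stratum 1 (Low): n = 413; a·d/n = 43·75/413 = 7.8087; b·c/n = 263·32/413 = 20.3777
Stratum 2 (Middle): n = 598; a·d/n = 118·155/598 = 30.5853; b·c/n = 205·120/598 = 41.1371
Stratum 3 (High): n = 438; a·d/n = 17·187/438 = 7.2580; b·c/n = 67·167/438 = 25.5457
OR_MH = (7.8087 + 30.5853 + 7.2580) / (20.3777 + 41.1371 + 25.5457) = 45.6520 / 87.0605 = 0.52437

0.52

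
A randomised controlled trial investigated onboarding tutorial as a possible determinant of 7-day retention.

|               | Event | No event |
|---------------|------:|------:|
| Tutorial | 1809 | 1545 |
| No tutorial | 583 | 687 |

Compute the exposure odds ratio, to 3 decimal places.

Cells: a = 1809, b = 1545, c = 583, d = 687.
OR = (a·d)/(b·c) = (1809 × 687) / (1545 × 583) = 1242783 / 900735 = 1.37974
The odds of 7-day retention are about 1.38 times as high in the tutorial group.

1.380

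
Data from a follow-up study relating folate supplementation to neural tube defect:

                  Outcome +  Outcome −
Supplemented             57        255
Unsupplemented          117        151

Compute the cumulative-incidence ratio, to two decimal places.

Cells: a = 57, b = 255, c = 117, d = 151.
Risk in exposed = 57/312 = 0.18269; risk in unexposed = 117/268 = 0.43657.
RR = 0.18269 / 0.43657 = 0.41847
The risk is 58% lower among the exposed than among the unexposed.

0.42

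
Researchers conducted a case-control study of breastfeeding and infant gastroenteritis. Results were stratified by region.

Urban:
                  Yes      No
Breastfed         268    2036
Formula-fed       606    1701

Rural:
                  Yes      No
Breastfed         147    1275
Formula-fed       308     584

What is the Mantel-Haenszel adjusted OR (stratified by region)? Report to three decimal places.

OR_MH = Σ(aᵢdᵢ/nᵢ) / Σ(bᵢcᵢ/nᵢ), where nᵢ is the stratum total.
Stratum 1 (Urban): n = 4611; a·d/n = 268·1701/4611 = 98.8653; b·c/n = 2036·606/4611 = 267.5810
Stratum 2 (Rural): n = 2314; a·d/n = 147·584/2314 = 37.0994; b·c/n = 1275·308/2314 = 169.7061
OR_MH = (98.8653 + 37.0994) / (267.5810 + 169.7061) = 135.9647 / 437.2871 = 0.31093

0.311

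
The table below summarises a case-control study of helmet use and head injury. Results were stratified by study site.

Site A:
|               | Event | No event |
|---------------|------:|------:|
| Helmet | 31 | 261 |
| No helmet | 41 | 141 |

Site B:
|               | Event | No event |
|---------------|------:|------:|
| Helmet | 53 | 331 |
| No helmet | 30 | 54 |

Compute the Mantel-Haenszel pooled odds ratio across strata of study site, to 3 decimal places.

OR_MH = Σ(aᵢdᵢ/nᵢ) / Σ(bᵢcᵢ/nᵢ), where nᵢ is the stratum total.
Stratum 1 (Site A): n = 474; a·d/n = 31·141/474 = 9.2215; b·c/n = 261·41/474 = 22.5759
Stratum 2 (Site B): n = 468; a·d/n = 53·54/468 = 6.1154; b·c/n = 331·30/468 = 21.2179
OR_MH = (9.2215 + 6.1154) / (22.5759 + 21.2179) = 15.3369 / 43.7939 = 0.35021

0.350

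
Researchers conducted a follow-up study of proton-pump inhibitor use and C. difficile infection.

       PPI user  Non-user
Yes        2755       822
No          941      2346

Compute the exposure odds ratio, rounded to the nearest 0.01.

Reading the table with exposure as columns: a = 2755 (PPI user, case), b = 941 (PPI user, non-case), c = 822 (Non-user, case), d = 2346.
OR = (a·d)/(b·c) = (2755 × 2346) / (941 × 822) = 6463230 / 773502 = 8.35580
The odds of C. difficile infection are about 8.36 times as high in the ppi user group.

8.36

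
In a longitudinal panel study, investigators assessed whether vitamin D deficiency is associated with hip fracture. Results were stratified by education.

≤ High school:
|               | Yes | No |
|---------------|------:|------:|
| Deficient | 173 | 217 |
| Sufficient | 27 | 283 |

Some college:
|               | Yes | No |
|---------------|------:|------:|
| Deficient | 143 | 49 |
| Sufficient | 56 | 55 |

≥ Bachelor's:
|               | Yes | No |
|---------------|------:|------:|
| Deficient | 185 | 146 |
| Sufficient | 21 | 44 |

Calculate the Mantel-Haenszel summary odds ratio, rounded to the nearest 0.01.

4.63

OR_MH = Σ(aᵢdᵢ/nᵢ) / Σ(bᵢcᵢ/nᵢ), where nᵢ is the stratum total.
Stratum 1 (≤ High school): n = 700; a·d/n = 173·283/700 = 69.9414; b·c/n = 217·27/700 = 8.3700
Stratum 2 (Some college): n = 303; a·d/n = 143·55/303 = 25.9571; b·c/n = 49·56/303 = 9.0561
Stratum 3 (≥ Bachelor's): n = 396; a·d/n = 185·44/396 = 20.5556; b·c/n = 146·21/396 = 7.7424
OR_MH = (69.9414 + 25.9571 + 20.5556) / (8.3700 + 9.0561 + 7.7424) = 116.4541 / 25.1685 = 4.62697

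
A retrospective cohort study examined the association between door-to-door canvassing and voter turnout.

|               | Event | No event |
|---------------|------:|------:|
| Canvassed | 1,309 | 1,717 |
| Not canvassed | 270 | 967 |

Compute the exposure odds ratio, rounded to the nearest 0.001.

2.730

Cells: a = 1309, b = 1717, c = 270, d = 967.
OR = (a·d)/(b·c) = (1309 × 967) / (1717 × 270) = 1265803 / 463590 = 2.73044
The odds of voter turnout are about 2.73 times as high in the canvassed group.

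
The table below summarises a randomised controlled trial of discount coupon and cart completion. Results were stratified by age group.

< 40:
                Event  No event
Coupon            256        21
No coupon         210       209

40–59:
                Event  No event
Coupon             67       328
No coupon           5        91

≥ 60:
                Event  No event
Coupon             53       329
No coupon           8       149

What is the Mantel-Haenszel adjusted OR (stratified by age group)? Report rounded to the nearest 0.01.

7.14

OR_MH = Σ(aᵢdᵢ/nᵢ) / Σ(bᵢcᵢ/nᵢ), where nᵢ is the stratum total.
Stratum 1 (< 40): n = 696; a·d/n = 256·209/696 = 76.8736; b·c/n = 21·210/696 = 6.3362
Stratum 2 (40–59): n = 491; a·d/n = 67·91/491 = 12.4175; b·c/n = 328·5/491 = 3.3401
Stratum 3 (≥ 60): n = 539; a·d/n = 53·149/539 = 14.6512; b·c/n = 329·8/539 = 4.8831
OR_MH = (76.8736 + 12.4175 + 14.6512) / (6.3362 + 3.3401 + 4.8831) = 103.9423 / 14.5594 = 7.13916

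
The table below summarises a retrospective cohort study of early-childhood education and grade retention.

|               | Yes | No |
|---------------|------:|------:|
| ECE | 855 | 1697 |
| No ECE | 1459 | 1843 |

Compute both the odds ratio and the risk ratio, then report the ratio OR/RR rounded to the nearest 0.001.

0.839

Cells: a = 855, b = 1697, c = 1459, d = 1843.
OR = (855·1843)/(1697·1459) = 1575765/2475923 = 0.63644
Risk in exposed = 855/2552 = 0.33503; risk in unexposed = 1459/3302 = 0.44185; RR = 0.75824
OR/RR = 0.63644 / 0.75824 = 0.83936
The outcome is not rare, so the OR lies further from 1 than the RR.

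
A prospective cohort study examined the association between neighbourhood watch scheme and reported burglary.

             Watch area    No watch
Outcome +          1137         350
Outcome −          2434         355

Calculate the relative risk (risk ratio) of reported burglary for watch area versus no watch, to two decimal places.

0.64

Reading the table with exposure as columns: a = 1137 (Watch area, case), b = 2434 (Watch area, non-case), c = 350 (No watch, case), d = 355.
Risk in exposed = 1137/3571 = 0.31840; risk in unexposed = 350/705 = 0.49645.
RR = 0.31840 / 0.49645 = 0.64134
The risk is 36% lower among the exposed than among the unexposed.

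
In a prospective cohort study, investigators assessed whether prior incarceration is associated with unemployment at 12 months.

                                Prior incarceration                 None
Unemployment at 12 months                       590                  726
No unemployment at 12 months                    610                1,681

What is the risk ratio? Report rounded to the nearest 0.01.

Reading the table with exposure as columns: a = 590 (Prior incarceration, case), b = 610 (Prior incarceration, non-case), c = 726 (None, case), d = 1681.
Risk in exposed = 590/1200 = 0.49167; risk in unexposed = 726/2407 = 0.30162.
RR = 0.49167 / 0.30162 = 1.63008
The risk among the exposed is 1.63 times that among the unexposed.

1.63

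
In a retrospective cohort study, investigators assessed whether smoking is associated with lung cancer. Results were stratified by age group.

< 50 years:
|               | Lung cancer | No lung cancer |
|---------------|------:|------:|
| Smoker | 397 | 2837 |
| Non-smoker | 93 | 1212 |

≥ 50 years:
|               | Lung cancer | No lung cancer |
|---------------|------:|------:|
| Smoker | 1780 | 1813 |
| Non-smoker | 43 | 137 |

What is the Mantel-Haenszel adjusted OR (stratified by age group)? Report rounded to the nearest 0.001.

OR_MH = Σ(aᵢdᵢ/nᵢ) / Σ(bᵢcᵢ/nᵢ), where nᵢ is the stratum total.
Stratum 1 (< 50 years): n = 4539; a·d/n = 397·1212/4539 = 106.0066; b·c/n = 2837·93/4539 = 58.1276
Stratum 2 (≥ 50 years): n = 3773; a·d/n = 1780·137/3773 = 64.6329; b·c/n = 1813·43/3773 = 20.6623
OR_MH = (106.0066 + 64.6329) / (58.1276 + 20.6623) = 170.6395 / 78.7899 = 2.16575

2.166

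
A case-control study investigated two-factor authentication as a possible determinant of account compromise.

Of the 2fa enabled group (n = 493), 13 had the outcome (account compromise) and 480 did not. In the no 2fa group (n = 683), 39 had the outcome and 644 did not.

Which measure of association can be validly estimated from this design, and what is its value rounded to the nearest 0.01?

0.45

From the description: a = 13, b = 480, c = 39, d = 644.
This is a case-control study: participants were sampled on outcome status, so risks in the source population cannot be estimated directly — relative risk is not valid here. The odds ratio is the appropriate measure.
OR = (a·d)/(b·c) = (13 × 644) / (480 × 39) = 8372 / 18720 = 0.44722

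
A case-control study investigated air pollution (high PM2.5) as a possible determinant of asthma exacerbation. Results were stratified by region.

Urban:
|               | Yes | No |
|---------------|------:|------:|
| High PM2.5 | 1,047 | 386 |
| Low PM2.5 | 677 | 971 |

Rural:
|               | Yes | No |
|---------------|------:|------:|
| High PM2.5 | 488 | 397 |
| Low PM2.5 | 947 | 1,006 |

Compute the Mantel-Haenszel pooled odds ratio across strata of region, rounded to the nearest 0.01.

2.31

OR_MH = Σ(aᵢdᵢ/nᵢ) / Σ(bᵢcᵢ/nᵢ), where nᵢ is the stratum total.
Stratum 1 (Urban): n = 3081; a·d/n = 1047·971/3081 = 329.9698; b·c/n = 386·677/3081 = 84.8173
Stratum 2 (Rural): n = 2838; a·d/n = 488·1006/2838 = 172.9838; b·c/n = 397·947/2838 = 132.4732
OR_MH = (329.9698 + 172.9838) / (84.8173 + 132.4732) = 502.9536 / 217.2905 = 2.31466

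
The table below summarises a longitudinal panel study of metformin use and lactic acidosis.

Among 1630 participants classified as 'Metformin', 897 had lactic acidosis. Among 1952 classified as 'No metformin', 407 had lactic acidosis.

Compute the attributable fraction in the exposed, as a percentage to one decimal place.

From the description: a = 897, b = 733, c = 407, d = 1545.
Risk in exposed = 897/1630 = 0.55031; risk in unexposed = 407/1952 = 0.20850.
RR = 0.55031/0.20850 = 2.63931
AR% = (RR − 1)/RR × 100 = (2.63931 − 1)/2.63931 × 100 = 62.1113%

62.1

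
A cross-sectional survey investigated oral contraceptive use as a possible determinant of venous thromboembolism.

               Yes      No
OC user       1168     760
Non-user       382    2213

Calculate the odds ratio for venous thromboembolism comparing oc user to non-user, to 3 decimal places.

Cells: a = 1168, b = 760, c = 382, d = 2213.
OR = (a·d)/(b·c) = (1168 × 2213) / (760 × 382) = 2584784 / 290320 = 8.90322
The odds of venous thromboembolism are about 8.90 times as high in the oc user group.

8.903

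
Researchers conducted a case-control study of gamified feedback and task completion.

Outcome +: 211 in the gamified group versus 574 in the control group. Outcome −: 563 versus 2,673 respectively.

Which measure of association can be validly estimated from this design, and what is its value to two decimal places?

From the description: a = 211, b = 563, c = 574, d = 2673.
This is a case-control study: participants were sampled on outcome status, so risks in the source population cannot be estimated directly — relative risk is not valid here. The odds ratio is the appropriate measure.
OR = (a·d)/(b·c) = (211 × 2673) / (563 × 574) = 564003 / 323162 = 1.74526

1.75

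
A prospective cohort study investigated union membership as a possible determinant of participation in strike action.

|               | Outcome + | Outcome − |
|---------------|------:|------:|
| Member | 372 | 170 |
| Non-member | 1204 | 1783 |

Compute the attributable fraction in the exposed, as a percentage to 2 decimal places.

41.27

Cells: a = 372, b = 170, c = 1204, d = 1783.
Risk in exposed = 372/542 = 0.68635; risk in unexposed = 1204/2987 = 0.40308.
RR = 0.68635/0.40308 = 1.70276
AR% = (RR − 1)/RR × 100 = (1.70276 − 1)/1.70276 × 100 = 41.2717%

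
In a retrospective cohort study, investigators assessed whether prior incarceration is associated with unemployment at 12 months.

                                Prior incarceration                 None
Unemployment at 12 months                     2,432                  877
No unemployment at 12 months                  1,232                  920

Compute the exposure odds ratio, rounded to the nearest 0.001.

2.071

Reading the table with exposure as columns: a = 2432 (Prior incarceration, case), b = 1232 (Prior incarceration, non-case), c = 877 (None, case), d = 920.
OR = (a·d)/(b·c) = (2432 × 920) / (1232 × 877) = 2237440 / 1080464 = 2.07081
The odds of unemployment at 12 months are about 2.07 times as high in the prior incarceration group.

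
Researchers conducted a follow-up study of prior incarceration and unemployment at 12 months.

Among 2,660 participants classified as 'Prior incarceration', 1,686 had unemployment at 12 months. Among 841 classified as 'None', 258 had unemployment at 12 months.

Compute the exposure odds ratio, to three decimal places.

From the description: a = 1686, b = 974, c = 258, d = 583.
OR = (a·d)/(b·c) = (1686 × 583) / (974 × 258) = 982938 / 251292 = 3.91154
The odds of unemployment at 12 months are about 3.91 times as high in the prior incarceration group.

3.912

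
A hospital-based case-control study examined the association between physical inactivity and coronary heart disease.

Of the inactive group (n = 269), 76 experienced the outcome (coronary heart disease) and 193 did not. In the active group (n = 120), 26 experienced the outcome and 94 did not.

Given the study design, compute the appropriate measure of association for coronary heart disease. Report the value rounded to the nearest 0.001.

1.424

From the description: a = 76, b = 193, c = 26, d = 94.
This is a hospital-based case-control study: participants were sampled on outcome status, so risks in the source population cannot be estimated directly — relative risk is not valid here. The odds ratio is the appropriate measure.
OR = (a·d)/(b·c) = (76 × 94) / (193 × 26) = 7144 / 5018 = 1.42367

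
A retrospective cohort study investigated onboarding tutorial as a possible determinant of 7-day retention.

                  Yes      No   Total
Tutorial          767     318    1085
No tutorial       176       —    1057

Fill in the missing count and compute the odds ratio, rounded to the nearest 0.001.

The missing cell is in the unexposed row: 1057 − 176 = 881.
So a = 767, b = 318, c = 176, d = 881.
OR = (a·d)/(b·c) = (767 × 881) / (318 × 176) = 675727 / 55968 = 12.07345

12.073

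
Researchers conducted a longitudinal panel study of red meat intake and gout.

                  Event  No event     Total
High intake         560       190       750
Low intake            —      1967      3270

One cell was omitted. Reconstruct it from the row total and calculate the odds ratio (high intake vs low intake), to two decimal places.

The missing cell is in the unexposed row: 3270 − 1967 = 1303.
So a = 560, b = 190, c = 1303, d = 1967.
OR = (a·d)/(b·c) = (560 × 1967) / (190 × 1303) = 1101520 / 247570 = 4.44933

4.45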